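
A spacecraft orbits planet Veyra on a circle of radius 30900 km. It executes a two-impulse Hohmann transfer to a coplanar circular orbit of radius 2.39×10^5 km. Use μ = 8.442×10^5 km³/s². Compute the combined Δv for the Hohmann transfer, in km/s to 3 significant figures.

Δv = 2.71 km/s

Transfer-ellipse semi-major axis a_t = (r₁ + r₂)/2 = (30900 + 2.390×10^5)/2 = 1.3495×10^5 km.
Circular speed at r₁: v₁ = √(μ/r₁) = √(8.442×10^5/30900) = 5.227 km/s.
On the transfer ellipse at r₁, vis-viva gives v_p = √[μ(2/r₁ − 1/a_t)] = 6.956 km/s.
First burn Δv₁ = |v_p − v₁| = 1.729 km/s.
Circular speed at r₂: v₂ = √(μ/r₂) = 1.8794 km/s.
Transfer-orbit speed at r₂: v_a = √[μ(2/r₂ − 1/a_t)] = 0.89932 km/s.
Second burn Δv₂ = |v₂ − v_a| = 0.9801 km/s.
Total Δv = Δv₁ + Δv₂ = 2.709 km/s.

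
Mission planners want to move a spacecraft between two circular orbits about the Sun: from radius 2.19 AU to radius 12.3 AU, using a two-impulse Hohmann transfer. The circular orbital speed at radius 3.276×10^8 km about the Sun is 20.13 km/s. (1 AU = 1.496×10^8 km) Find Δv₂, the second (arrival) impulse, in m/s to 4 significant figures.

From the circular-orbit relation v² = μ/r at r = 3.276×10^8 km: μ = v²r = (20.13)² × 3.276×10^8 = 1.32749×10^11 km³/s².
In km: r₁ = 2.19 × 1.496×10^8 = 3.27624×10^8 km; r₂ = 12.3 × 1.496×10^8 = 1.84008×10^9 km.
Transfer-ellipse semi-major axis a_t = (r₁ + r₂)/2 = (3.27624×10^8 + 1.84008×10^9)/2 = 1.083852×10^9 km.
On the circular orbit at r = 1.84008×10^9 km, v_c = √(μ/r) = 8.494 km/s.
Vis-viva on the transfer ellipse at r = 1.84008×10^9 km gives v_t = √[μ(2/r − 1/a_t)] = 4.670 km/s.
Δv₂ = |v_t − v_c| = |4.670 − 8.494| = 3.824 km/s.

Δv₂ = 3824 m/s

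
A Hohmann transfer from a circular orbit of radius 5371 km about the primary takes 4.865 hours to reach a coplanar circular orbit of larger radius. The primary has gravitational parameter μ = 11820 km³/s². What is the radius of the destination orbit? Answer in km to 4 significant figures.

r₂ = 8953 km

Transfer time t = 4.865 hours = 17514 s, and t = π√(a_t³/μ).
So a_t = (μ t²/π²)^(1/3) = (11820 × (17514)² / π²)^(1/3) = 7161.9 km.
Since a_t = (r₁ + r₂)/2, r₂ = 2a_t − r₁ = 2×7161.9 − 5371 = 8952.8 km.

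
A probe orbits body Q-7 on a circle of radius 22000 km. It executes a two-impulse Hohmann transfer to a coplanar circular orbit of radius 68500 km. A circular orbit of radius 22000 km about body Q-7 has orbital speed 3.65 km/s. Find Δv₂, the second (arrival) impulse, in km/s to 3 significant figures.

From the circular-orbit relation v² = μ/r at r = 22000 km: μ = v²r = (3.65)² × 22000 = 2.93095×10^5 km³/s².
Semi-major axis of the transfer orbit: a_t = (22000 + 68500)/2 = 45250 km.
On the circular orbit at r = 68500 km, v_c = √(μ/r) = 2.0685 km/s.
Vis-viva on the transfer ellipse at r = 68500 km gives v_t = √[μ(2/r − 1/a_t)] = 1.4423 km/s.
Δv₂ = |v_t − v_c| = |1.4423 − 2.0685| = 0.6262 km/s.

Δv₂ = 0.626 km/s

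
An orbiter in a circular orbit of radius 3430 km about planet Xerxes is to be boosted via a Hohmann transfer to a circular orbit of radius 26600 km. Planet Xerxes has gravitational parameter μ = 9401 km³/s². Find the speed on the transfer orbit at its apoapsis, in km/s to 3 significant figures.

v = 0.284 km/s

The Hohmann ellipse has a_t = (r₁ + r₂)/2 = 15015 km.
At apoapsis, r = 26600 km.
Vis-viva: v = √[μ(2/r − 1/a_t)] = √[9401 × (2/26600 − 1/15015)] = 0.2841 km/s.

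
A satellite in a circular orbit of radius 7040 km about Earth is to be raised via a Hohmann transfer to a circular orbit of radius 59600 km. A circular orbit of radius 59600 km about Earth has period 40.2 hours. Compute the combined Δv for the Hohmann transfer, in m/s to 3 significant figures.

From Kepler's third law T² = 4π²r³/μ at r = 59600 km, T = 40.2 hours = 40.2 × 3600 s = 1.4472×10^5 s: μ = 4π²r³/T² = 3.99063×10^5 km³/s².
Semi-major axis of the transfer orbit: a_t = (7040 + 59600)/2 = 33320 km.
Circular speed at r₁: v₁ = √(μ/r₁) = √(3.99063×10^5/7040) = 7.528949 km/s.
Transfer-orbit speed at r₁ (vis-viva): v_p = √[μ(2/r₁ − 1/a_t)] = 10.06943 km/s.
First burn Δv₁ = |v_p − v₁| = 2.5405 km/s.
At r₂, v₂ = √(μ/r₂) = 2.5876 km/s.
Transfer-orbit speed at r₂: v_a = √[μ(2/r₂ − 1/a_t)] = 1.1894 km/s.
Second burn Δv₂ = |v₂ − v_a| = 1.3982 km/s.
Δv = Δv₁ + Δv₂ = 2.5405 + 1.3982 = 3.939 km/s.

Δv = 3940 m/s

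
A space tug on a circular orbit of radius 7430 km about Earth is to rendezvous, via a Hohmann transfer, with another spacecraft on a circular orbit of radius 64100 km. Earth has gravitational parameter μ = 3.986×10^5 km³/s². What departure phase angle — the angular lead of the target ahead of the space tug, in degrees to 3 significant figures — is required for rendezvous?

φ = 105°

Semi-major axis of the transfer orbit: a_t = (7430 + 64100)/2 = 35765 km.
Transfer time t = π√(a_t³/μ) = 33656 s.
Target angular speed ω₂ = √(μ/r₂³) = 3.8903×10^-5 rad/s.
Angle swept by the target during transfer: ω₂·t = 1.3093 rad = 75.02°.
Arrival is 180° from departure on the ellipse, so φ = 180° − 75.02° = 105°.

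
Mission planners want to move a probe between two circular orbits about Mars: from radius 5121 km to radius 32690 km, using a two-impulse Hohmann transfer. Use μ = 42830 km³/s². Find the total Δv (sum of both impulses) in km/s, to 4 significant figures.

Δv = 1.460 km/s

Semi-major axis of the transfer orbit: a_t = (5121 + 32690)/2 = 18905.5 km.
Circular speed at r₁: v₁ = √(μ/r₁) = √(42830/5121) = 2.8920 km/s.
On the transfer ellipse at r₁, vis-viva gives v_p = √[μ(2/r₁ − 1/a_t)] = 3.8029 km/s.
First burn Δv₁ = |v_p − v₁| = 0.9109 km/s.
At r₂, v₂ = √(μ/r₂) = 1.1446 km/s.
Transfer-orbit speed at r₂: v_a = √[μ(2/r₂ − 1/a_t)] = 0.59573 km/s.
Second burn Δv₂ = |v₂ − v_a| = 0.5489 km/s.
Δv = Δv₁ + Δv₂ = 0.9109 + 0.5489 = 1.460 km/s.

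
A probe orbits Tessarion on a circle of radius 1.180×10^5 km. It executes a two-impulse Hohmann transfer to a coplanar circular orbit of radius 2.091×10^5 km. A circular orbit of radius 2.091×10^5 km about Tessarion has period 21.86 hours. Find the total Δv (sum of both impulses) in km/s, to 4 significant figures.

From Kepler's third law T² = 4π²r³/μ at r = 2.091×10^5 km, T = 21.86 hours = 21.86 × 3600 s = 78696 s: μ = 4π²r³/T² = 5.82796×10^7 km³/s².
Semi-major axis of the transfer orbit: a_t = (1.180×10^5 + 2.091×10^5)/2 = 1.6355×10^5 km.
At r₁ the circular-orbit speed is v₁ = √(μ/r₁) = 22.224 km/s.
Transfer-orbit speed at r₁ (v² = μ(2/r − 1/a)): v_p = √[μ(2/r₁ − 1/a_t)] = 25.129 km/s.
First burn Δv₁ = |v_p − v₁| = 2.905 km/s.
At r₂, v₂ = √(μ/r₂) = 16.695 km/s.
Transfer-orbit speed at r₂: v_a = √[μ(2/r₂ − 1/a_t)] = 14.181 km/s.
Second burn Δv₂ = |v₂ − v_a| = 2.514 km/s.
Δv = Δv₁ + Δv₂ = 2.905 + 2.514 = 5.419 km/s.

Δv = 5.419 km/s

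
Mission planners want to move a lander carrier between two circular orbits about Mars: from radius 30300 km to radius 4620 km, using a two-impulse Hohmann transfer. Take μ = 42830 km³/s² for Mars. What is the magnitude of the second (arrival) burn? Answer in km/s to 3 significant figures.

Semi-major axis of the transfer orbit: a_t = (30300 + 4620)/2 = 17460 km.
Circular speed at r = 4620 km: v_c = √(μ/r) = 3.0448 km/s.
Transfer-orbit speed at the same r (vis-viva, a = a_t): v_t = √[μ(2/r − 1/a_t)] = 4.0110 km/s.
Δv₂ = |v_t − v_c| = |4.0110 − 3.0448| = 0.9662 km/s.

Δv₂ = 0.966 km/s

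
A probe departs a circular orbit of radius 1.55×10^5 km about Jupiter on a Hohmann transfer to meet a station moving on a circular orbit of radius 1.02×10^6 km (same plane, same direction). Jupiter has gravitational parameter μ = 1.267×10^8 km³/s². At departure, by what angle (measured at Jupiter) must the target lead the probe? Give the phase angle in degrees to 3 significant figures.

Semi-major axis of the transfer orbit: a_t = (1.550×10^5 + 1.020×10^6)/2 = 5.875×10^5 km.
Transfer time t = π√(a_t³/μ) = 1.2568×10^5 s.
Target angular speed ω₂ = √(μ/r₂³) = 1.0927×10^-5 rad/s.
Angle swept by the target during transfer: ω₂·t = 1.3733 rad = 78.68°.
The probe traverses 180° on the transfer ellipse, so the target must lead by 180° − 78.68° = 101°.

φ = 101°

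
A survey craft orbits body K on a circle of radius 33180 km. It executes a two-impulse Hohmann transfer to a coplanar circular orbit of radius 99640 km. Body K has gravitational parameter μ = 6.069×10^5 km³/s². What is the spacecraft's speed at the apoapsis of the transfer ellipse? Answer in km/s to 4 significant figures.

v = 1.744 km/s

Transfer-ellipse semi-major axis a_t = (r₁ + r₂)/2 = (33180 + 99640)/2 = 66410 km.
At apoapsis, r = 99640 km.
From the vis-viva equation, v = √[μ(2/r − 1/a_t)] = 1.744 km/s.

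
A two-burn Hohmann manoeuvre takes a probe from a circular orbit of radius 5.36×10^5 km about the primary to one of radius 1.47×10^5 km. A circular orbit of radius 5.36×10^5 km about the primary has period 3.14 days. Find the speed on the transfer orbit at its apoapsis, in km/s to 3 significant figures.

From Kepler's third law T² = 4π²r³/μ at r = 5.36×10^5 km, T = 3.14 days = 3.14 × 86400 s = 2.71296×10^5 s: μ = 4π²r³/T² = 8.25976×10^7 km³/s².
Transfer-ellipse semi-major axis a_t = (r₁ + r₂)/2 = (5.360×10^5 + 1.470×10^5)/2 = 3.415×10^5 km.
At apoapsis, r = 5.360×10^5 km.
Vis-viva: v = √[μ(2/r − 1/a_t)] = √[8.25976×10^7 × (2/5.360×10^5 − 1/3.415×10^5)] = 8.145 km/s.

v = 8.14 km/s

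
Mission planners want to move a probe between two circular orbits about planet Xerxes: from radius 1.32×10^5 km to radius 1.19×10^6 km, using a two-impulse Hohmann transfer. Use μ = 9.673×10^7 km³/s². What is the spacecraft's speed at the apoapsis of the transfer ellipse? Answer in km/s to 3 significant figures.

Transfer-ellipse semi-major axis a_t = (r₁ + r₂)/2 = (1.320×10^5 + 1.190×10^6)/2 = 6.610×10^5 km.
The apoapsis of the transfer ellipse is at r = 1.190×10^6 km.
Applying v² = μ(2/r − 1/a_t): v = 4.029 km/s.

v = 4.03 km/s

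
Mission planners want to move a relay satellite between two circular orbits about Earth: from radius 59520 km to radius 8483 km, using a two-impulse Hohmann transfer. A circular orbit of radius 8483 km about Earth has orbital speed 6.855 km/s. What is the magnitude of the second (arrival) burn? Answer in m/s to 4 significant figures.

From the circular-orbit relation v² = μ/r at r = 8483 km: μ = v²r = (6.855)² × 8483 = 3.98625×10^5 km³/s².
Transfer-ellipse semi-major axis a_t = (r₁ + r₂)/2 = (59520 + 8483)/2 = 34001.5 km.
Circular speed at r = 8483 km: v_c = √(μ/r) = 6.855 km/s.
Transfer-orbit speed at the same r (vis-viva, a = a_t): v_t = √[μ(2/r − 1/a_t)] = 9.070 km/s.
Δv₂ = |v_t − v_c| = |9.070 − 6.855| = 2.215 km/s.

Δv₂ = 2215 m/s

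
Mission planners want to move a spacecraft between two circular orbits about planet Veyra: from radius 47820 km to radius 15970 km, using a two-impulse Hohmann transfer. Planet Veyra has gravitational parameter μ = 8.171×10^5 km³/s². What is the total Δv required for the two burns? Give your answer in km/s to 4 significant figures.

Δv = 2.814 km/s

Transfer-ellipse semi-major axis a_t = (r₁ + r₂)/2 = (47820 + 15970)/2 = 31895 km.
At r₁ the circular-orbit speed is v₁ = √(μ/r₁) = 4.133642 km/s.
Transfer-orbit speed at r₁ (v² = μ(2/r − 1/a)): v_a = √[μ(2/r₁ − 1/a_t)] = 2.924987 km/s.
First burn Δv₁ = |v_a − v₁| = 1.2087 km/s.
At r₂, v₂ = √(μ/r₂) = 7.15295 km/s.
Transfer-orbit speed at r₂: v_p = √[μ(2/r₂ − 1/a_t)] = 8.75848 km/s.
Second burn Δv₂ = |v₂ − v_p| = 1.6055 km/s.
Total Δv = Δv₁ + Δv₂ = 2.814 km/s.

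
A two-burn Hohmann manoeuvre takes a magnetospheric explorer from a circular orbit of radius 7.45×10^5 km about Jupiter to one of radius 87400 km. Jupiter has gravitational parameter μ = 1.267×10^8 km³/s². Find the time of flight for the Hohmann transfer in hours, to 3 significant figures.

t = 20.8 hours

The Hohmann ellipse has a_t = (r₁ + r₂)/2 = 4.162×10^5 km.
Half the transfer-orbit period gives t = π√(a_t³/μ) = 74940 s.
Converting: 74940 s ÷ 3600 s/hour = 20.8 hours.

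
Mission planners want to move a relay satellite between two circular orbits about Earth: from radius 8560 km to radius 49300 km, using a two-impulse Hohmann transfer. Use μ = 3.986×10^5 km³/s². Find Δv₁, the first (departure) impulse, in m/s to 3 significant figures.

Semi-major axis of the transfer orbit: a_t = (8560 + 49300)/2 = 28930 km.
Circular speed at r = 8560 km: v_c = √(μ/r) = 6.824 km/s.
Transfer-orbit speed at the same r (vis-viva, a = a_t): v_t = √[μ(2/r − 1/a_t)] = 8.908 km/s.
Δv₁ = |v_t − v_c| = |8.908 − 6.824| = 2.084 km/s.

Δv₁ = 2080 m/s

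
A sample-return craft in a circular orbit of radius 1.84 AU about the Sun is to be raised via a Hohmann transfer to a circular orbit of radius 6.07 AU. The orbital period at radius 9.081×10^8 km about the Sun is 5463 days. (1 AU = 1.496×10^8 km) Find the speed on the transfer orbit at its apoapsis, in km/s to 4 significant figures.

v = 8.245 km/s

From Kepler's third law T² = 4π²r³/μ at r = 9.081×10^8 km, T = 5463 days = 5463 × 86400 s = 4.720032×10^8 s: μ = 4π²r³/T² = 1.32700×10^11 km³/s².
In km: r₁ = 1.84 × 1.496×10^8 = 2.75264×10^8 km; r₂ = 6.07 × 1.496×10^8 = 9.08072×10^8 km.
Semi-major axis of the transfer orbit: a_t = (2.75264×10^8 + 9.08072×10^8)/2 = 5.91668×10^8 km.
At apoapsis, r = 9.08072×10^8 km.
Vis-viva: v = √[μ(2/r − 1/a_t)] = √[1.32700×10^11 × (2/9.08072×10^8 − 1/5.91668×10^8)] = 8.245 km/s.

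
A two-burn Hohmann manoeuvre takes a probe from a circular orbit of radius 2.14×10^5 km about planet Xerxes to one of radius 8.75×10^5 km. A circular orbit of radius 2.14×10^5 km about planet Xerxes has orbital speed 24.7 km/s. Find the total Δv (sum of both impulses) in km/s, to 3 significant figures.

Δv = 11.2 km/s

From the circular-orbit relation v² = μ/r at r = 2.14×10^5 km: μ = v²r = (24.7)² × 2.14×10^5 = 1.30559×10^8 km³/s².
Semi-major axis of the transfer orbit: a_t = (2.140×10^5 + 8.750×10^5)/2 = 5.445×10^5 km.
At r₁ the circular-orbit speed is v₁ = √(μ/r₁) = 24.700 km/s.
Transfer-orbit speed at r₁ (v² = μ(2/r − 1/a)): v_p = √[μ(2/r₁ − 1/a_t)] = 31.311 km/s.
First burn Δv₁ = |v_p − v₁| = 6.611 km/s.
At r₂, v₂ = √(μ/r₂) = 12.215 km/s.
Transfer-orbit speed at r₂: v_a = √[μ(2/r₂ − 1/a_t)] = 7.6579 km/s.
Second burn Δv₂ = |v₂ − v_a| = 4.557 km/s.
Total Δv = Δv₁ + Δv₂ = 11.17 km/s.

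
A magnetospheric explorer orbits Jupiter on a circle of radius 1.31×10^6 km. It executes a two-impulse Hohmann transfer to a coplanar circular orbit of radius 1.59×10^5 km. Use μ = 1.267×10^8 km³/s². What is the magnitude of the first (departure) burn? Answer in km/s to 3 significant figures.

Δv₁ = 5.26 km/s

Semi-major axis of the transfer orbit: a_t = (1.310×10^6 + 1.590×10^5)/2 = 7.345×10^5 km.
On the circular orbit at r = 1.310×10^6 km, v_c = √(μ/r) = 9.835 km/s.
Vis-viva on the transfer ellipse at r = 1.310×10^6 km gives v_t = √[μ(2/r − 1/a_t)] = 4.576 km/s.
Δv₁ = |v_t − v_c| = |4.576 − 9.835| = 5.259 km/s.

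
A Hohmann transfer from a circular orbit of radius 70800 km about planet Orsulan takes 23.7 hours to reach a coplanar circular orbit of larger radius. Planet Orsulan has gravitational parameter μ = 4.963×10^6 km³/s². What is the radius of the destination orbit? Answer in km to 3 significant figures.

Transfer time t = 23.7 hours = 85320 s, and t = π√(a_t³/μ).
So a_t = (μ t²/π²)^(1/3) = (4.963×10^6 × (85320)² / π²)^(1/3) = 1.5412×10^5 km.
Since a_t = (r₁ + r₂)/2, r₂ = 2a_t − r₁ = 2×1.5412×10^5 − 70800 = 2.3744×10^5 km.

r₂ = 2.37×10^5 km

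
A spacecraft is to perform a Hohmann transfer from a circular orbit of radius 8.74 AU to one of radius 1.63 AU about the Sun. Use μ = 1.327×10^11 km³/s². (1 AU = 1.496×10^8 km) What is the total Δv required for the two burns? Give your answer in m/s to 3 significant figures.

Δv = 11400 m/s

In km: r₁ = 8.74 × 1.496×10^8 = 1.307504×10^9 km; r₂ = 1.63 × 1.496×10^8 = 2.43848×10^8 km.
The Hohmann ellipse has a_t = (r₁ + r₂)/2 = 7.75676×10^8 km.
At r₁ the circular-orbit speed is v₁ = √(μ/r₁) = 10.07428 km/s.
On the transfer ellipse at r₁, vis-viva equation gives v_a = √[μ(2/r₁ − 1/a_t)] = 5.648503 km/s.
First burn Δv₁ = |v_a − v₁| = 4.42578 km/s.
Circular speed at r₂: v₂ = √(μ/r₂) = 23.327912 km/s.
Transfer-orbit speed at r₂: v_p = √[μ(2/r₂ − 1/a_t)] = 30.287066 km/s.
Second burn Δv₂ = |v₂ − v_p| = 6.95915 km/s.
Total Δv = Δv₁ + Δv₂ = 11.38 km/s.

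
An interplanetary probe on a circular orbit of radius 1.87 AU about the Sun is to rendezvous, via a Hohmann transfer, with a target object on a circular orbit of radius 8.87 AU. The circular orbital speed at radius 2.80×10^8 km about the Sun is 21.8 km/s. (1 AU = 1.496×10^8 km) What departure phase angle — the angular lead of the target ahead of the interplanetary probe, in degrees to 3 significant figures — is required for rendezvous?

φ = 95.2°

From the circular-orbit relation v² = μ/r at r = 2.80×10^8 km: μ = v²r = (21.8)² × 2.80×10^8 = 1.33067×10^11 km³/s².
In km: r₁ = 1.87 × 1.496×10^8 = 2.79752×10^8 km; r₂ = 8.87 × 1.496×10^8 = 1.326952×10^9 km.
Transfer-ellipse semi-major axis a_t = (r₁ + r₂)/2 = (2.79752×10^8 + 1.326952×10^9)/2 = 8.03352×10^8 km.
The half-period of the transfer ellipse is t = π√(a_t³/μ) = 1.9610×10^8 s.
The target's mean motion on its circular orbit is ω₂ = √(μ/r₂³) = 7.5466×10^-9 rad/s.
Angle swept by the target during transfer: ω₂·t = 1.4799 rad = 84.79°.
Arrival is 180° from departure on the ellipse, so φ = 180° − 84.79° = 95.2°.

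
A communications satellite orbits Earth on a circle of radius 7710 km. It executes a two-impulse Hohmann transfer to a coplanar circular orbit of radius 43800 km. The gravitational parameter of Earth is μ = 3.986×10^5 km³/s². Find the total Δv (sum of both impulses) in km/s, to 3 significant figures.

Δv = 3.55 km/s

Transfer-ellipse semi-major axis a_t = (r₁ + r₂)/2 = (7710 + 43800)/2 = 25755 km.
At r₁ the circular-orbit speed is v₁ = √(μ/r₁) = 7.19021 km/s.
Transfer-orbit speed at r₁ (vis-viva equation): v_p = √[μ(2/r₁ − 1/a_t)] = 9.37665 km/s.
First burn Δv₁ = |v_p − v₁| = 2.18644 km/s.
Circular speed at r₂: v₂ = √(μ/r₂) = 3.01670 km/s.
Transfer-orbit speed at r₂: v_a = √[μ(2/r₂ − 1/a_t)] = 1.65055 km/s.
Second burn Δv₂ = |v₂ − v_a| = 1.36615 km/s.
Total Δv = Δv₁ + Δv₂ = 3.553 km/s.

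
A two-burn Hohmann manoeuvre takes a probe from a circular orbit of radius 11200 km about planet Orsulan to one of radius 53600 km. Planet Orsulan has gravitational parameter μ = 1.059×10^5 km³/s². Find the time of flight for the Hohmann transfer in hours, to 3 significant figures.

t = 15.6 hours

Semi-major axis of the transfer orbit: a_t = (11200 + 53600)/2 = 32400 km.
Half the transfer-orbit period gives t = π√(a_t³/μ) = 56300 s.
Converting: 56300 s ÷ 3600 s/hour = 15.6 hours.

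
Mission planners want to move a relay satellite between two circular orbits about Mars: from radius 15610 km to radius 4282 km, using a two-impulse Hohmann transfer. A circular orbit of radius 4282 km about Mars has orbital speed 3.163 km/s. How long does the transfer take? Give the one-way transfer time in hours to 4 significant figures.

From the circular-orbit relation v² = μ/r at r = 4282 km: μ = v²r = (3.163)² × 4282 = 42839.6 km³/s².
The Hohmann ellipse has a_t = (r₁ + r₂)/2 = 9946 km.
Transfer time t = π√(a_t³/μ) = π√((9946)³ / 42839.6) = 15056 s.
Converting: 15056 s ÷ 3600 s/hour = 4.182 hours.

t = 4.182 hours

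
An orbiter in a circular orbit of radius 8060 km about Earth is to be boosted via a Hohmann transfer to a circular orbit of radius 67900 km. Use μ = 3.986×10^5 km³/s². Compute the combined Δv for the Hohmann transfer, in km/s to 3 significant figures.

Semi-major axis of the transfer orbit: a_t = (8060 + 67900)/2 = 37980 km.
At r₁ the circular-orbit speed is v₁ = √(μ/r₁) = 7.0324 km/s.
Transfer-orbit speed at r₁ (vis-viva equation): v_p = √[μ(2/r₁ − 1/a_t)] = 9.4028 km/s.
First burn Δv₁ = |v_p − v₁| = 2.370 km/s.
Circular speed at r₂: v₂ = √(μ/r₂) = 2.423 km/s.
Transfer-orbit speed at r₂: v_a = √[μ(2/r₂ − 1/a_t)] = 1.116 km/s.
Second burn Δv₂ = |v₂ − v_a| = 1.307 km/s.
Total Δv = Δv₁ + Δv₂ = 3.677 km/s.

Δv = 3.68 km/s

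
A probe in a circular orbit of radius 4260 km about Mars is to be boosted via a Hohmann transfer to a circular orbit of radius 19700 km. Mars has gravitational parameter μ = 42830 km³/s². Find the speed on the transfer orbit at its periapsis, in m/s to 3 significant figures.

v = 4070 m/s

The Hohmann ellipse has a_t = (r₁ + r₂)/2 = 11980 km.
The periapsis of the transfer ellipse is at r = 4260 km.
Vis-viva: v = √[μ(2/r − 1/a_t)] = √[42830 × (2/4260 − 1/11980)] = 4.066 km/s.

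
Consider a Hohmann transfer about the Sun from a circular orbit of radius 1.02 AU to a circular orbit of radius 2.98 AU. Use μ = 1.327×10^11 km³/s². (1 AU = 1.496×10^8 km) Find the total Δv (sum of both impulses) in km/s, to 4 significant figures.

In km: r₁ = 1.02 × 1.496×10^8 = 1.52592×10^8 km; r₂ = 2.98 × 1.496×10^8 = 4.45808×10^8 km.
The Hohmann ellipse has a_t = (r₁ + r₂)/2 = 2.992×10^8 km.
At r₁ the circular-orbit speed is v₁ = √(μ/r₁) = 29.490 km/s.
Transfer-orbit speed at r₁ (v² = μ(2/r − 1/a)): v_p = √[μ(2/r₁ − 1/a_t)] = 35.997 km/s.
First burn Δv₁ = |v_p − v₁| = 6.507 km/s.
At r₂, v₂ = √(μ/r₂) = 17.253 km/s.
Transfer-orbit speed at r₂: v_a = √[μ(2/r₂ − 1/a_t)] = 12.321 km/s.
Second burn Δv₂ = |v₂ − v_a| = 4.932 km/s.
Total Δv = Δv₁ + Δv₂ = 11.44 km/s.

Δv = 11.44 km/s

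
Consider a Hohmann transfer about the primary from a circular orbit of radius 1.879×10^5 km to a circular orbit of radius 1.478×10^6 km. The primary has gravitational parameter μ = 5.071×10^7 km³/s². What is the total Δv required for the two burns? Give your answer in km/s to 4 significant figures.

Δv = 8.531 km/s

Semi-major axis of the transfer orbit: a_t = (1.879×10^5 + 1.478×10^6)/2 = 8.3295×10^5 km.
At r₁ the circular-orbit speed is v₁ = √(μ/r₁) = 16.42795 km/s.
On the transfer ellipse at r₁, vis-viva gives v_p = √[μ(2/r₁ − 1/a_t)] = 21.88322 km/s.
First burn Δv₁ = |v_p − v₁| = 5.4553 km/s.
Circular speed at r₂: v₂ = √(μ/r₂) = 5.85746 km/s.
Transfer-orbit speed at r₂: v_a = √[μ(2/r₂ − 1/a_t)] = 2.78204 km/s.
Second burn Δv₂ = |v₂ − v_a| = 3.0754 km/s.
Δv = Δv₁ + Δv₂ = 5.4553 + 3.0754 = 8.531 km/s.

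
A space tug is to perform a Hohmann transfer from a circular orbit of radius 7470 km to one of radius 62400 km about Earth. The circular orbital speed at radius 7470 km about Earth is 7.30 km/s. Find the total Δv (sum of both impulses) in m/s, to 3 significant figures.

From the circular-orbit relation v² = μ/r at r = 7470 km: μ = v²r = (7.30)² × 7470 = 3.98076×10^5 km³/s².
The Hohmann ellipse has a_t = (r₁ + r₂)/2 = 34935 km.
At r₁ the circular-orbit speed is v₁ = √(μ/r₁) = 7.300 km/s.
On the transfer ellipse at r₁, vis-viva equation gives v_p = √[μ(2/r₁ − 1/a_t)] = 9.756 km/s.
First burn Δv₁ = |v_p − v₁| = 2.456 km/s.
At r₂, v₂ = √(μ/r₂) = 2.526 km/s.
Transfer-orbit speed at r₂: v_a = √[μ(2/r₂ − 1/a_t)] = 1.168 km/s.
Second burn Δv₂ = |v₂ − v_a| = 1.358 km/s.
Total Δv = Δv₁ + Δv₂ = 3.814 km/s.

Δv = 3810 m/s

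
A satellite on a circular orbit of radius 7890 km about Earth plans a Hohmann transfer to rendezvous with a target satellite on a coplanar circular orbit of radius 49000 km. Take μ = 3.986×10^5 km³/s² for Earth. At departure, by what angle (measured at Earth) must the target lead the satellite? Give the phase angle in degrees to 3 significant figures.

Semi-major axis of the transfer orbit: a_t = (7890 + 49000)/2 = 28445 km.
Transfer time t = π√(a_t³/μ) = 23870 s.
The target's mean motion on its circular orbit is ω₂ = √(μ/r₂³) = 5.821×10^-5 rad/s.
Angle swept by the target during transfer: ω₂·t = 1.3895 rad = 79.61°.
The satellite traverses 180° on the transfer ellipse, so the target must lead by 180° − 79.61° = 100°.

φ = 100°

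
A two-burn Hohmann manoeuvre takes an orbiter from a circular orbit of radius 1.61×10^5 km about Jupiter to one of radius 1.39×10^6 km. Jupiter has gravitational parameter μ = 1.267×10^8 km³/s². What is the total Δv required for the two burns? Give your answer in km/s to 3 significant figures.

Semi-major axis of the transfer orbit: a_t = (1.610×10^5 + 1.390×10^6)/2 = 7.755×10^5 km.
At r₁ the circular-orbit speed is v₁ = √(μ/r₁) = 28.053 km/s.
On the transfer ellipse at r₁, v² = μ(2/r − 1/a) gives v_p = √[μ(2/r₁ − 1/a_t)] = 37.557 km/s.
First burn Δv₁ = |v_p − v₁| = 9.504 km/s.
At r₂, v₂ = √(μ/r₂) = 9.547 km/s.
Transfer-orbit speed at r₂: v_a = √[μ(2/r₂ − 1/a_t)] = 4.350 km/s.
Second burn Δv₂ = |v₂ − v_a| = 5.197 km/s.
Δv = Δv₁ + Δv₂ = 9.504 + 5.197 = 14.70 km/s.

Δv = 14.7 km/s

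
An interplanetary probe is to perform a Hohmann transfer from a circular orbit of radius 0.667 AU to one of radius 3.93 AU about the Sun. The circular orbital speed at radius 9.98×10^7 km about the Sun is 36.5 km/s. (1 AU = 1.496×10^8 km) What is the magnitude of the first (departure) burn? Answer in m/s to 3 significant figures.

Δv₁ = 11200 m/s

From the circular-orbit relation v² = μ/r at r = 9.98×10^7 km: μ = v²r = (36.5)² × 9.98×10^7 = 1.32959×10^11 km³/s².
In km: r₁ = 0.667 × 1.496×10^8 = 9.97832×10^7 km; r₂ = 3.93 × 1.496×10^8 = 5.87928×10^8 km.
The Hohmann ellipse has a_t = (r₁ + r₂)/2 = 3.438556×10^8 km.
Circular speed at r = 9.97832×10^7 km: v_c = √(μ/r) = 36.50 km/s.
Transfer-orbit speed at the same r (vis-viva, a = a_t): v_t = √[μ(2/r − 1/a_t)] = 47.73 km/s.
Δv₁ = |v_t − v_c| = |47.73 − 36.50| = 11.23 km/s.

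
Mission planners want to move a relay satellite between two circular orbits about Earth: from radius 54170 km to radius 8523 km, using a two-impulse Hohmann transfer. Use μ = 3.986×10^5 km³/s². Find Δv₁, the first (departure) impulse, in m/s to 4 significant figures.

Transfer-ellipse semi-major axis a_t = (r₁ + r₂)/2 = (54170 + 8523)/2 = 31346.5 km.
On the circular orbit at r = 54170 km, v_c = √(μ/r) = 2.7126 km/s.
Vis-viva on the transfer ellipse at r = 54170 km gives v_t = √[μ(2/r − 1/a_t)] = 1.4145 km/s.
Δv₁ = |v_t − v_c| = |1.4145 − 2.7126| = 1.298 km/s.

Δv₁ = 1298 m/s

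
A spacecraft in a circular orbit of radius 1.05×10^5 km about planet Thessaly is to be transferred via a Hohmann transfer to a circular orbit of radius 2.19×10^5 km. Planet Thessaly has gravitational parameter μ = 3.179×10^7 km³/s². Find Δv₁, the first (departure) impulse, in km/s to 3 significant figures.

Δv₁ = 2.83 km/s

The Hohmann ellipse has a_t = (r₁ + r₂)/2 = 1.620×10^5 km.
On the circular orbit at r = 1.050×10^5 km, v_c = √(μ/r) = 17.400 km/s.
Transfer-orbit speed at the same r (vis-viva, a = a_t): v_t = √[μ(2/r − 1/a_t)] = 20.231 km/s.
Δv₁ = |v_t − v_c| = |20.231 − 17.400| = 2.831 km/s.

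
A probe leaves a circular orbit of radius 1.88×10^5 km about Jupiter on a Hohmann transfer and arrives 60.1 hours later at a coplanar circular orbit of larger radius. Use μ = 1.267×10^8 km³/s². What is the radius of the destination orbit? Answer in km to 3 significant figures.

Transfer time t = 60.1 hours = 2.1636×10^5 s, and t = π√(a_t³/μ).
So a_t = (μ t²/π²)^(1/3) = (1.267×10^8 × (2.1636×10^5)² / π²)^(1/3) = 8.4387×10^5 km.
Since a_t = (r₁ + r₂)/2, r₂ = 2a_t − r₁ = 2×8.4387×10^5 − 1.880×10^5 = 1.49974×10^6 km.

r₂ = 1.50×10^6 km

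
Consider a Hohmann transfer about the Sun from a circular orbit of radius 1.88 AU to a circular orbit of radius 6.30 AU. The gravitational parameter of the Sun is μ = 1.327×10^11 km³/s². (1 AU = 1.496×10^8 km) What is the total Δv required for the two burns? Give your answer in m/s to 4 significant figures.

In km: r₁ = 1.88 × 1.496×10^8 = 2.81248×10^8 km; r₂ = 6.30 × 1.496×10^8 = 9.4248×10^8 km.
The Hohmann ellipse has a_t = (r₁ + r₂)/2 = 6.11864×10^8 km.
Circular speed at r₁: v₁ = √(μ/r₁) = √(1.327×10^11/2.81248×10^8) = 21.722 km/s.
Transfer-orbit speed at r₁ (vis-viva equation): v_p = √[μ(2/r₁ − 1/a_t)] = 26.959 km/s.
First burn Δv₁ = |v_p − v₁| = 5.237 km/s.
At r₂, v₂ = √(μ/r₂) = 11.866 km/s.
Transfer-orbit speed at r₂: v_a = √[μ(2/r₂ − 1/a_t)] = 8.0448 km/s.
Second burn Δv₂ = |v₂ − v_a| = 3.821 km/s.
Δv = Δv₁ + Δv₂ = 5.237 + 3.821 = 9.058 km/s.

Δv = 9058 m/s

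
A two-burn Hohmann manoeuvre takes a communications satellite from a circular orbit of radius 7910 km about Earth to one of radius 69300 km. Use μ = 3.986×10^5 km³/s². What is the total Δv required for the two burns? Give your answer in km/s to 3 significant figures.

Δv = 3.72 km/s

The Hohmann ellipse has a_t = (r₁ + r₂)/2 = 38605 km.
Circular speed at r₁: v₁ = √(μ/r₁) = √(3.986×10^5/7910) = 7.099 km/s.
Transfer-orbit speed at r₁ (vis-viva equation): v_p = √[μ(2/r₁ − 1/a_t)] = 9.511 km/s.
First burn Δv₁ = |v_p − v₁| = 2.412 km/s.
At r₂, v₂ = √(μ/r₂) = 2.3983 km/s.
Transfer-orbit speed at r₂: v_a = √[μ(2/r₂ − 1/a_t)] = 1.0856 km/s.
Second burn Δv₂ = |v₂ − v_a| = 1.313 km/s.
Δv = Δv₁ + Δv₂ = 2.412 + 1.313 = 3.725 km/s.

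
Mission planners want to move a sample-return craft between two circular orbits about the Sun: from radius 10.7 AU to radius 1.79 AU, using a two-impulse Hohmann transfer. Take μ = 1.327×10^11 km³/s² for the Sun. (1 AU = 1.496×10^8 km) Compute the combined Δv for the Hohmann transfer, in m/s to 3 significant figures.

In km: r₁ = 10.7 × 1.496×10^8 = 1.60072×10^9 km; r₂ = 1.79 × 1.496×10^8 = 2.67784×10^8 km.
Transfer-ellipse semi-major axis a_t = (r₁ + r₂)/2 = (1.60072×10^9 + 2.67784×10^8)/2 = 9.34252×10^8 km.
Circular speed at r₁: v₁ = √(μ/r₁) = √(1.327×10^11/1.60072×10^9) = 9.105 km/s.
Transfer-orbit speed at r₁ (vis-viva): v_a = √[μ(2/r₁ − 1/a_t)] = 4.875 km/s.
First burn Δv₁ = |v_a − v₁| = 4.230 km/s.
At r₂, v₂ = √(μ/r₂) = 22.261 km/s.
Transfer-orbit speed at r₂: v_p = √[μ(2/r₂ − 1/a_t)] = 29.139 km/s.
Second burn Δv₂ = |v₂ − v_p| = 6.878 km/s.
Total Δv = Δv₁ + Δv₂ = 11.11 km/s.

Δv = 11100 m/s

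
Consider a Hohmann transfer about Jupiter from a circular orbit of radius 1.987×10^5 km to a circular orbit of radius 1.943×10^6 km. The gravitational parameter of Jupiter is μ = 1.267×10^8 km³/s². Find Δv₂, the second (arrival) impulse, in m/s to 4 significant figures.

Semi-major axis of the transfer orbit: a_t = (1.987×10^5 + 1.943×10^6)/2 = 1.07085×10^6 km.
On the circular orbit at r = 1.943×10^6 km, v_c = √(μ/r) = 8.075 km/s.
Transfer-orbit speed at the same r (vis-viva, a = a_t): v_t = √[μ(2/r − 1/a_t)] = 3.478 km/s.
Δv₂ = |v_t − v_c| = |3.478 − 8.075| = 4.597 km/s.

Δv₂ = 4597 m/s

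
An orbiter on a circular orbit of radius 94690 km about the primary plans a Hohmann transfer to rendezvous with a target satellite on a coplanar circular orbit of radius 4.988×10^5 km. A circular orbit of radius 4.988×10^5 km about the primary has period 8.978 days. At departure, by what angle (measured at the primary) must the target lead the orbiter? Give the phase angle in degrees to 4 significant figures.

From Kepler's third law T² = 4π²r³/μ at r = 4.988×10^5 km, T = 8.978 days = 8.978 × 86400 s = 7.756992×10^5 s: μ = 4π²r³/T² = 8.14240×10^6 km³/s².
The Hohmann ellipse has a_t = (r₁ + r₂)/2 = 2.96745×10^5 km.
Transfer time t = π√(a_t³/μ) = 1.7797×10^5 s.
Target angular speed ω₂ = √(μ/r₂³) = 8.1000×10^-6 rad/s.
Angle swept by the target during transfer: ω₂·t = 1.4416 rad = 82.60°.
The orbiter traverses 180° on the transfer ellipse, so the target must lead by 180° − 82.60° = 97.40°.

φ = 97.40°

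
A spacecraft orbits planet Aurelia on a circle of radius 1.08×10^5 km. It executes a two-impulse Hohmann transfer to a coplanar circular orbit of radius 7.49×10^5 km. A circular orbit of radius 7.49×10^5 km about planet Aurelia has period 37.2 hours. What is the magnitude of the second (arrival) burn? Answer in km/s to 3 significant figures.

From Kepler's third law T² = 4π²r³/μ at r = 7.49×10^5 km, T = 37.2 hours = 37.2 × 3600 s = 1.3392×10^5 s: μ = 4π²r³/T² = 9.24942×10^8 km³/s².
Transfer-ellipse semi-major axis a_t = (r₁ + r₂)/2 = (1.080×10^5 + 7.490×10^5)/2 = 4.285×10^5 km.
Circular speed at r = 7.490×10^5 km: v_c = √(μ/r) = 35.14 km/s.
Transfer-orbit speed at the same r (vis-viva, a = a_t): v_t = √[μ(2/r − 1/a_t)] = 17.64 km/s.
Δv₂ = |v_t − v_c| = |17.64 − 35.14| = 17.50 km/s.

Δv₂ = 17.5 km/s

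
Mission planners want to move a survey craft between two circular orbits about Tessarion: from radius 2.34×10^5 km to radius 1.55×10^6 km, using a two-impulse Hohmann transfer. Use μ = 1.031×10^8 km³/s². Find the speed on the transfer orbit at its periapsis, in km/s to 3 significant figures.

v = 27.7 km/s

The Hohmann ellipse has a_t = (r₁ + r₂)/2 = 8.920×10^5 km.
At periapsis, r = 2.340×10^5 km.
Vis-viva: v = √[μ(2/r − 1/a_t)] = √[1.031×10^8 × (2/2.340×10^5 − 1/8.920×10^5)] = 27.67 km/s.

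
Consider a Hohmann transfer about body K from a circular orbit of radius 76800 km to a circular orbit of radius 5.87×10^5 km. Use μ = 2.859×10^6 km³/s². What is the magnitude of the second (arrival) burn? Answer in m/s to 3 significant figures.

Δv₂ = 1150 m/s

The Hohmann ellipse has a_t = (r₁ + r₂)/2 = 3.319×10^5 km.
Circular speed at r = 5.870×10^5 km: v_c = √(μ/r) = 2.207 km/s.
Vis-viva on the transfer ellipse at r = 5.870×10^5 km gives v_t = √[μ(2/r − 1/a_t)] = 1.062 km/s.
Δv₂ = |v_t − v_c| = |1.062 − 2.207| = 1.145 km/s.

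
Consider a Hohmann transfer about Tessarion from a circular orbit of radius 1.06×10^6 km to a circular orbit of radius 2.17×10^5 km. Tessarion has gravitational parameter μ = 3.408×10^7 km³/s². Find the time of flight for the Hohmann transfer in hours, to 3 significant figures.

Semi-major axis of the transfer orbit: a_t = (1.060×10^6 + 2.170×10^5)/2 = 6.385×10^5 km.
Transfer time t = π√(a_t³/μ) = π√((6.385×10^5)³ / 3.408×10^7) = 2.746×10^5 s.
Converting: 2.746×10^5 s ÷ 3600 s/hour = 76.3 hours.

t = 76.3 hours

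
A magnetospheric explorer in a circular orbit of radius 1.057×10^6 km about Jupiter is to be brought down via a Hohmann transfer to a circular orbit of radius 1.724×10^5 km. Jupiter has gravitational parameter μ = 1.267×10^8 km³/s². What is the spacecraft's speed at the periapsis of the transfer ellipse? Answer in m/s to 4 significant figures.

v = 35550 m/s

Transfer-ellipse semi-major axis a_t = (r₁ + r₂)/2 = (1.057×10^6 + 1.724×10^5)/2 = 6.147×10^5 km.
The periapsis of the transfer ellipse is at r = 1.724×10^5 km.
From the vis-viva equation, v = √[μ(2/r − 1/a_t)] = 35.55 km/s.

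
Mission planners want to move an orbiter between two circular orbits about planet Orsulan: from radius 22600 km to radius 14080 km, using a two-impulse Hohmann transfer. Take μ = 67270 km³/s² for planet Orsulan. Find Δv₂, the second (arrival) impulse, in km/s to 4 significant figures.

Δv₂ = 0.2406 km/s

The Hohmann ellipse has a_t = (r₁ + r₂)/2 = 18340 km.
On the circular orbit at r = 14080 km, v_c = √(μ/r) = 2.1858 km/s.
Vis-viva on the transfer ellipse at r = 14080 km gives v_t = √[μ(2/r − 1/a_t)] = 2.4264 km/s.
Δv₂ = |v_t − v_c| = |2.4264 − 2.1858| = 0.2406 km/s.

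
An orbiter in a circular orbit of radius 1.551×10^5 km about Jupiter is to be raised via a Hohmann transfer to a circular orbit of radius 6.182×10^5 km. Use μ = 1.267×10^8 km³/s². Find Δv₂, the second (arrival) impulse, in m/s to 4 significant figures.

Δv₂ = 5249 m/s

Semi-major axis of the transfer orbit: a_t = (1.551×10^5 + 6.182×10^5)/2 = 3.8665×10^5 km.
On the circular orbit at r = 6.182×10^5 km, v_c = √(μ/r) = 14.316 km/s.
Transfer-orbit speed at the same r (vis-viva, a = a_t): v_t = √[μ(2/r − 1/a_t)] = 9.0671 km/s.
Δv₂ = |v_t − v_c| = |9.0671 − 14.316| = 5.249 km/s.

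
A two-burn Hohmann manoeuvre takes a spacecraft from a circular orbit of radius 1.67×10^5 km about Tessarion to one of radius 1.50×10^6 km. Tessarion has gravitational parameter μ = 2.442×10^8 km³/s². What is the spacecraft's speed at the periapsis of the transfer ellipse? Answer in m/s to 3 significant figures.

v = 51300 m/s

Semi-major axis of the transfer orbit: a_t = (1.670×10^5 + 1.500×10^6)/2 = 8.335×10^5 km.
At periapsis, r = 1.670×10^5 km.
Applying v² = μ(2/r − 1/a_t): v = 51.30 km/s.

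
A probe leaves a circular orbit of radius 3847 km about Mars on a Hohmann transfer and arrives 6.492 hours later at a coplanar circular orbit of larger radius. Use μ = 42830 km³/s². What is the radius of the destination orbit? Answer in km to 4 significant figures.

r₂ = 22820 km

Transfer time t = 6.492 hours = 23371.2 s, and t = π√(a_t³/μ).
So a_t = (μ t²/π²)^(1/3) = (42830 × (23371.2)² / π²)^(1/3) = 13333 km.
Since a_t = (r₁ + r₂)/2, r₂ = 2a_t − r₁ = 2×13333 − 3847 = 22819 km.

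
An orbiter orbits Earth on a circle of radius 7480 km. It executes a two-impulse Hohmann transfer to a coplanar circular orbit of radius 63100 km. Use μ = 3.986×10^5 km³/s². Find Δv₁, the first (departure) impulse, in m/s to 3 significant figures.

Δv₁ = 2460 m/s

Semi-major axis of the transfer orbit: a_t = (7480 + 63100)/2 = 35290 km.
On the circular orbit at r = 7480 km, v_c = √(μ/r) = 7.300 km/s.
Transfer-orbit speed at the same r (vis-viva, a = a_t): v_t = √[μ(2/r − 1/a_t)] = 9.761 km/s.
Δv₁ = |v_t − v_c| = |9.761 − 7.300| = 2.461 km/s.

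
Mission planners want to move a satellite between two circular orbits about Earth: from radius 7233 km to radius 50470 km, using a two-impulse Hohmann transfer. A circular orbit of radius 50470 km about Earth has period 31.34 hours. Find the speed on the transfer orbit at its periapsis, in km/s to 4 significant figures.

v = 9.820 km/s

From Kepler's third law T² = 4π²r³/μ at r = 50470 km, T = 31.34 hours = 31.34 × 3600 s = 1.12824×10^5 s: μ = 4π²r³/T² = 3.98710×10^5 km³/s².
The Hohmann ellipse has a_t = (r₁ + r₂)/2 = 28851.5 km.
The periapsis of the transfer ellipse is at r = 7233 km.
Applying v² = μ(2/r − 1/a_t): v = 9.820 km/s.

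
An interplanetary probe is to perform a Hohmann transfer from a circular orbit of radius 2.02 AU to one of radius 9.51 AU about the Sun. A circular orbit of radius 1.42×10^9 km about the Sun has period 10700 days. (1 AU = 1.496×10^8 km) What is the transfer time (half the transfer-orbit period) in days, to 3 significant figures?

t = 2530 days

From Kepler's third law T² = 4π²r³/μ at r = 1.42×10^9 km, T = 10700 days = 10700 × 86400 s = 9.2448×10^8 s: μ = 4π²r³/T² = 1.32260×10^11 km³/s².
In km: r₁ = 2.02 × 1.496×10^8 = 3.02192×10^8 km; r₂ = 9.51 × 1.496×10^8 = 1.422696×10^9 km.
Transfer-ellipse semi-major axis a_t = (r₁ + r₂)/2 = (3.02192×10^8 + 1.422696×10^9)/2 = 8.62444×10^8 km.
By Kepler's third law the transfer-orbit period is T = 2π√(a_t³/μ), so t = T/2 = 2.188×10^8 s.
Converting: 2.188×10^8 s ÷ 86400 s/day = 2530 days.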